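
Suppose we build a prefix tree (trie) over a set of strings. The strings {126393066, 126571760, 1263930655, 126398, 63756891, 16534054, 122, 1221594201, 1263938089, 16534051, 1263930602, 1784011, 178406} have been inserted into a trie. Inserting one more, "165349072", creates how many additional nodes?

Walking "165349072" from the root, the first 5 characters ("16534") follow existing edges; "9" is the first miss.
New nodes needed: |"165349072"| − 5 = 9 − 5 = 4.

4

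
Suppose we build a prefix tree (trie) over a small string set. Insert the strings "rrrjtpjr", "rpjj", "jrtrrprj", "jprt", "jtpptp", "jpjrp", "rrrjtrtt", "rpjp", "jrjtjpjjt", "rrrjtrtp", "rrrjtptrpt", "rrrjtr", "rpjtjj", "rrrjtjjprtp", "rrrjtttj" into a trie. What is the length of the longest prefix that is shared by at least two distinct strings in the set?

7

The deepest shared node is where two words last agree before diverging.
e.g. "rrrjtrtp" and "rrrjtrtt" share the prefix "rrrjtrt" of length 7; no pair shares a longer one.
Longest shared-prefix length: 7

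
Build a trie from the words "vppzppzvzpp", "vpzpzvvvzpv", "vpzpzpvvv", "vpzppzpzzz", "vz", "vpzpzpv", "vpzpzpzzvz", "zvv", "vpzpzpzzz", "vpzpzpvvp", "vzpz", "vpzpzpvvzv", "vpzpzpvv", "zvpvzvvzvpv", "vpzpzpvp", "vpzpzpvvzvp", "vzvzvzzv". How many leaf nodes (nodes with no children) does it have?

A leaf is a node with no children — equivalently, the end of a word that is not a proper prefix of any other stored word.
Those words: "vppzppzvzpp", "vpzppzpzzz", "vpzpzpvp", "vpzpzpvvp", "vpzpzpvvv", "vpzpzpvvzvp", "vpzpzpzzvz", "vpzpzpzzz", "vpzpzvvvzpv", "vzpz", "vzvzvzzv", "zvpvzvvzvpv", "zvv"
Leaf count: 13

13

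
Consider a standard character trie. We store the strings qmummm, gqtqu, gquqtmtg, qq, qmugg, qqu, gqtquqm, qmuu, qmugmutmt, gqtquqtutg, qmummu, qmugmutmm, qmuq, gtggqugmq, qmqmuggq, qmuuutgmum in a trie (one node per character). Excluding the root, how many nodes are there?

56

For each word, the new-node count is its length minus the longest prefix already in the trie:
  "qmummm" → 6 new (q, m, u, m, m, m)
  "gqtqu" → 5 new (g, q, t, q, u)
  "gquqtmtg" → prefix "gq" already present; 6 new (u, q, t, m, t, g)
  "qq" → prefix "q" already present; 1 new (q)
  "qmugg" → prefix "qmu" already present; 2 new (g, g)
  "qqu" → prefix "qq" already present; 1 new (u)
  "gqtquqm" → prefix "gqtqu" already present; 2 new (q, m)
  "qmuu" → prefix "qmu" already present; 1 new (u)
  "qmugmutmt" → prefix "qmug" already present; 5 new (m, u, t, m, t)
  "gqtquqtutg" → prefix "gqtquq" already present; 4 new (t, u, t, g)
  "qmummu" → prefix "qmumm" already present; 1 new (u)
  "qmugmutmm" → prefix "qmugmutm" already present; 1 new (m)
  "qmuq" → prefix "qmu" already present; 1 new (q)
  "gtggqugmq" → prefix "g" already present; 8 new (t, g, g, q, u, g, m, q)
  "qmqmuggq" → prefix "qm" already present; 6 new (q, m, u, g, g, q)
  "qmuuutgmum" → prefix "qmuu" already present; 6 new (u, t, g, m, u, m)
Total nodes = 6 + 5 + 6 + 1 + 2 + 1 + 2 + 1 + 5 + 4 + 1 + 1 + 1 + 8 + 6 + 6 = 56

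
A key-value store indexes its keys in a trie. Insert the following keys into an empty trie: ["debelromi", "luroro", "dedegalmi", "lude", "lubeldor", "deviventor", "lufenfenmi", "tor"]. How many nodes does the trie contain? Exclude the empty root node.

Trace insertions, counting only characters that open a new branch:
  "debelromi" → 9 new (d, e, b, e, l, r, o, m, i)
  "luroro" → 6 new (l, u, r, o, r, o)
  "dedegalmi" → prefix "de" already present; 7 new (d, e, g, a, l, m, i)
  "lude" → prefix "lu" already present; 2 new (d, e)
  "lubeldor" → prefix "lu" already present; 6 new (b, e, l, d, o, r)
  "deviventor" → prefix "de" already present; 8 new (v, i, v, e, n, t, o, r)
  "lufenfenmi" → prefix "lu" already present; 8 new (f, e, n, f, e, n, m, i)
  "tor" → 3 new (t, o, r)
Total nodes = 9 + 6 + 7 + 2 + 6 + 8 + 8 + 3 = 49

49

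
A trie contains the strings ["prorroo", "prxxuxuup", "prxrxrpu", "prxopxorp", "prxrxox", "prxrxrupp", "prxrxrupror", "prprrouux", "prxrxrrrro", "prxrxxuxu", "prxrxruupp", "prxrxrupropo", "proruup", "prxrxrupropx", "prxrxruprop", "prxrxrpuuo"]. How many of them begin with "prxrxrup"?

Traverse to the node for "prxrxrup", then collect every word in that subtree.
Words under "prxrxrup": prxrxrupp, prxrxruprop, prxrxrupropo, prxrxrupropx, prxrxrupror
Count: 5

5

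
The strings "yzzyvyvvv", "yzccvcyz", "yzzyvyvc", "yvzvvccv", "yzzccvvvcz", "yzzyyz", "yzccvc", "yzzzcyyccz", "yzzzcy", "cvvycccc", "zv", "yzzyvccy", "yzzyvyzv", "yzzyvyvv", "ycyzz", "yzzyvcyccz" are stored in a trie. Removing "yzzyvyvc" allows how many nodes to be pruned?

1

After clearing the end-marker at "yzzyvyvc", prune upward until reaching a node still needed by another word.
The suffix "c" (1 node) is used only by "yzzyvyvc"; the node for "yzzyvyv" still has the child "v", so pruning stops there.
Nodes removed: 1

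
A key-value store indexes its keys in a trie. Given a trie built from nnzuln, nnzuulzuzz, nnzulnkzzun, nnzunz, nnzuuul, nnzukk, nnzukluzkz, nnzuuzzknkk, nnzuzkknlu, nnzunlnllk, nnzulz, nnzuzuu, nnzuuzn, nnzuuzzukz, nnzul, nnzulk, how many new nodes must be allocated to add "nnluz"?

The longest prefix of "nnluz" already in the trie is "nn" (length 2).
New nodes needed: |"nnluz"| − 2 = 5 − 2 = 3.

3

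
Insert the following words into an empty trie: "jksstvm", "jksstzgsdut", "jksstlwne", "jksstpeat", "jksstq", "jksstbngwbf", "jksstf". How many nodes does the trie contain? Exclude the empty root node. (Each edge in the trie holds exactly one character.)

29

Trace insertions, counting only characters that open a new branch:
  "jksstvm" → 7 new (j, k, s, s, t, v, m)
  "jksstzgsdut" → prefix "jksst" already present; 6 new (z, g, s, d, u, t)
  "jksstlwne" → prefix "jksst" already present; 4 new (l, w, n, e)
  "jksstpeat" → prefix "jksst" already present; 4 new (p, e, a, t)
  "jksstq" → prefix "jksst" already present; 1 new (q)
  "jksstbngwbf" → prefix "jksst" already present; 6 new (b, n, g, w, b, f)
  "jksstf" → prefix "jksst" already present; 1 new (f)
Total nodes = 7 + 6 + 4 + 4 + 1 + 6 + 1 = 29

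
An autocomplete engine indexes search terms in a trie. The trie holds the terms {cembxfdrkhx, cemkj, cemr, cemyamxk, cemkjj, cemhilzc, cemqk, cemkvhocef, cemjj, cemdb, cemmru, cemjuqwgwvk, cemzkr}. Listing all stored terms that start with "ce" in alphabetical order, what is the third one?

cemhilzc

DFS of the "ce" subtree visits, in order: "cembxfdrkhx", "cemdb", "cemhilzc", "cemjj", "cemjuqwgwvk", "cemkj", "cemkjj", "cemkvhocef", "cemmru", "cemqk", "cemr", "cemyamxk", "cemzkr"
Position 3: cemhilzc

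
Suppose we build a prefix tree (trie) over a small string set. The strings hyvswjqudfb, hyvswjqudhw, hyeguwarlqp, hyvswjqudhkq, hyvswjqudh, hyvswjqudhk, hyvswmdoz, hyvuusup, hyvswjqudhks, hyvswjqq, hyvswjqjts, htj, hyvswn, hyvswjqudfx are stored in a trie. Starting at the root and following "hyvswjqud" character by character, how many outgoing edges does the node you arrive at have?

The children of the "hyvswjqud" node are the distinct next characters among strings starting with "hyvswjqud".
Characters that immediately follow "hyvswjqud" among the stored strings: {f, h}.
That node has 2 child edges.

2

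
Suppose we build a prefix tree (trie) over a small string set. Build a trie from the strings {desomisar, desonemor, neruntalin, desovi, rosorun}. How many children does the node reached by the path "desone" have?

1

Follow the path "desone" to its node, then look at its outgoing edges.
Distinct next characters after "desone": m.
That node has 1 child edge.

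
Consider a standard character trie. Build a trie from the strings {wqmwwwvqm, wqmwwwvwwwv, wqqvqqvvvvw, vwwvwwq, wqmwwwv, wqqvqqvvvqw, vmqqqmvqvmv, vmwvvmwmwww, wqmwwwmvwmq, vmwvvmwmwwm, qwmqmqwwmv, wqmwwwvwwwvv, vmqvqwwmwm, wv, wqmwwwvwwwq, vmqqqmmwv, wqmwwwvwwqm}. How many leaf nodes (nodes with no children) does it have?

Leaves are exactly the stored words that no other stored word extends.
Those words: "qwmqmqwwmv", "vmqqqmmwv", "vmqqqmvqvmv", "vmqvqwwmwm", "vmwvvmwmwwm", "vmwvvmwmwww", "vwwvwwq", "wqmwwwmvwmq", "wqmwwwvqm", "wqmwwwvwwqm", "wqmwwwvwwwq", "wqmwwwvwwwvv", "wqqvqqvvvqw", "wqqvqqvvvvw", "wv"
Leaf count: 15

15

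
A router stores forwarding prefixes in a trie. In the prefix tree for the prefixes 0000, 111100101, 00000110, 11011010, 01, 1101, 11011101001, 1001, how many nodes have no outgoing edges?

6

A leaf is a node with no children — equivalently, the end of a word that is not a proper prefix of any other stored word.
Those words: "00000110", "01", "1001", "11011010", "11011101001", "111100101"
Leaf count: 6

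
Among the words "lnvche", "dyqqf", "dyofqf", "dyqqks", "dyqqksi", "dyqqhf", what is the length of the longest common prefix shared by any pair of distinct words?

Look for the deepest trie node that still has at least two words in its subtree.
"dyqqks" and "dyqqksi" agree on "dyqqks" (6 characters) before diverging; nothing deeper is shared.
Longest shared-prefix length: 6

6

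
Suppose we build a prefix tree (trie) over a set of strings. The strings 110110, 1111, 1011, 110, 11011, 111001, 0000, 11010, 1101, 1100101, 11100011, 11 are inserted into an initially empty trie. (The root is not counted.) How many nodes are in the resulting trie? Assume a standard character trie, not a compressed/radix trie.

26

For each word, the new-node count is its length minus the longest prefix already in the trie:
  "110110" → 6 new (1, 1, 0, 1, 1, 0)
  "1111" → prefix "11" already present; 2 new (1, 1)
  "1011" → prefix "1" already present; 3 new (0, 1, 1)
  "110" → prefix "110" already present; 0 new (none)
  "11011" → prefix "11011" already present; 0 new (none)
  "111001" → prefix "111" already present; 3 new (0, 0, 1)
  "0000" → 4 new (0, 0, 0, 0)
  "11010" → prefix "1101" already present; 1 new (0)
  "1101" → prefix "1101" already present; 0 new (none)
  "1100101" → prefix "110" already present; 4 new (0, 1, 0, 1)
  "11100011" → prefix "11100" already present; 3 new (0, 1, 1)
  "11" → prefix "11" already present; 0 new (none)
Total nodes = 6 + 2 + 3 + 0 + 0 + 3 + 4 + 1 + 0 + 4 + 3 + 0 = 26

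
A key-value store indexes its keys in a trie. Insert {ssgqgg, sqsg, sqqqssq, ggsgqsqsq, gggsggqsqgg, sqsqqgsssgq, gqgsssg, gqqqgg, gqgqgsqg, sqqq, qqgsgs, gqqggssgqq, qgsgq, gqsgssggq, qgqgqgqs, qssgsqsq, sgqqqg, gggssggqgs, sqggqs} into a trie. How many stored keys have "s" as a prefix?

7

Walk to "s"; the words in its subtree are exactly those with that prefix.
Words under "s": sgqqqg, sqggqs, sqqq, sqqqssq, sqsg, sqsqqgsssgq, ssgqgg
Count: 7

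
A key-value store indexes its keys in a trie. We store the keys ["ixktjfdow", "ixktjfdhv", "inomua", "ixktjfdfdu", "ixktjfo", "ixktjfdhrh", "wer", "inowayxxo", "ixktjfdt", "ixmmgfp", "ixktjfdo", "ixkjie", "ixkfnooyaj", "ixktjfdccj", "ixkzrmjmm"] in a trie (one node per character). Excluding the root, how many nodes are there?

Trace insertions, counting only characters that open a new branch:
  "ixktjfdow" → 9 new (i, x, k, t, j, f, d, o, w)
  "ixktjfdhv" → prefix "ixktjfd" already present; 2 new (h, v)
  "inomua" → prefix "i" already present; 5 new (n, o, m, u, a)
  "ixktjfdfdu" → prefix "ixktjfd" already present; 3 new (f, d, u)
  "ixktjfo" → prefix "ixktjf" already present; 1 new (o)
  "ixktjfdhrh" → prefix "ixktjfdh" already present; 2 new (r, h)
  "wer" → 3 new (w, e, r)
  "inowayxxo" → prefix "ino" already present; 6 new (w, a, y, x, x, o)
  "ixktjfdt" → prefix "ixktjfd" already present; 1 new (t)
  "ixmmgfp" → prefix "ix" already present; 5 new (m, m, g, f, p)
  "ixktjfdo" → prefix "ixktjfdo" already present; 0 new (none)
  "ixkjie" → prefix "ixk" already present; 3 new (j, i, e)
  "ixkfnooyaj" → prefix "ixk" already present; 7 new (f, n, o, o, y, a, j)
  "ixktjfdccj" → prefix "ixktjfd" already present; 3 new (c, c, j)
  "ixkzrmjmm" → prefix "ixk" already present; 6 new (z, r, m, j, m, m)
Total nodes = 9 + 2 + 5 + 3 + 1 + 2 + 3 + 6 + 1 + 5 + 0 + 3 + 7 + 3 + 6 = 56

56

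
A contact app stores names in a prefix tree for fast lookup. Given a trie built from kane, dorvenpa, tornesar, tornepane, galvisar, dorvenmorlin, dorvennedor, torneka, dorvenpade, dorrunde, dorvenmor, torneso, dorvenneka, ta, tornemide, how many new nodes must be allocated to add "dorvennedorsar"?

The longest prefix of "dorvennedorsar" already in the trie is "dorvennedor" (length 11).
Each of the 3 remaining characters creates one node.

3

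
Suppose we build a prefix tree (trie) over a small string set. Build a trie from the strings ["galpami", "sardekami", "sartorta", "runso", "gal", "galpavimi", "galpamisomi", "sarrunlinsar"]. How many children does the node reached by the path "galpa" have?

Walk "galpa" from the root, arriving at one node.
Distinct next characters after "galpa": m, v.
That node has 2 child edges.

2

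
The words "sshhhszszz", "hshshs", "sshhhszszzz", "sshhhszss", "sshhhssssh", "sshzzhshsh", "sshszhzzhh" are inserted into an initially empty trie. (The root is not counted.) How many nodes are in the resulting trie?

36

For each word, the new-node count is its length minus the longest prefix already in the trie:
  "sshhhszszz" → 10 new (s, s, h, h, h, s, z, s, z, z)
  "hshshs" → 6 new (h, s, h, s, h, s)
  "sshhhszszzz" → prefix "sshhhszszz" already present; 1 new (z)
  "sshhhszss" → prefix "sshhhszs" already present; 1 new (s)
  "sshhhssssh" → prefix "sshhhs" already present; 4 new (s, s, s, h)
  "sshzzhshsh" → prefix "ssh" already present; 7 new (z, z, h, s, h, s, h)
  "sshszhzzhh" → prefix "ssh" already present; 7 new (s, z, h, z, z, h, h)
Total nodes = 10 + 6 + 1 + 1 + 4 + 7 + 7 = 36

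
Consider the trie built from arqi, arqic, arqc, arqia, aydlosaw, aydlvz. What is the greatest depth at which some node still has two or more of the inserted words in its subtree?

4

Look for the deepest trie node that still has at least two words in its subtree.
e.g. "arqi" and "arqia" share the prefix "arqi" of length 4; no pair shares a longer one.
Longest shared-prefix length: 4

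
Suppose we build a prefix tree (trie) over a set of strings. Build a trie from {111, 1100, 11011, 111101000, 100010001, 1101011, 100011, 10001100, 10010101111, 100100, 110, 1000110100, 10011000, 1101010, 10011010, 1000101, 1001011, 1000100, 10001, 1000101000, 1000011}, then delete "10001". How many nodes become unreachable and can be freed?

0

Walk "10001" from the leaf back toward the root, removing each node that no remaining word uses.
Every node on "10001" is still needed (e.g. by "100010001"), so nothing is freed.
Nodes removed: 0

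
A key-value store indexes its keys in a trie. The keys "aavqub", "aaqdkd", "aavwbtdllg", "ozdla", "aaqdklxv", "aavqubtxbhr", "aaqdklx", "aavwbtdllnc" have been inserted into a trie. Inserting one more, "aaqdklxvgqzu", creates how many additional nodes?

4

The longest prefix of "aaqdklxvgqzu" already in the trie is "aaqdklxv" (length 8).
So 12 − 8 = 4 new nodes.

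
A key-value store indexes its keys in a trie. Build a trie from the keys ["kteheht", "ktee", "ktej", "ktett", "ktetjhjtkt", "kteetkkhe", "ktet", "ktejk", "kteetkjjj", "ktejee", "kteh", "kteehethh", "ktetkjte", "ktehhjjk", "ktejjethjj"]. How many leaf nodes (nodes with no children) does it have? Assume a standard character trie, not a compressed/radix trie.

11

A leaf is a node with no children — equivalently, the end of a word that is not a proper prefix of any other stored word.
Those words: "kteehethh", "kteetkjjj", "kteetkkhe", "kteheht", "ktehhjjk", "ktejee", "ktejjethjj", "ktejk", "ktetjhjtkt", "ktetkjte", "ktett"
Leaf count: 11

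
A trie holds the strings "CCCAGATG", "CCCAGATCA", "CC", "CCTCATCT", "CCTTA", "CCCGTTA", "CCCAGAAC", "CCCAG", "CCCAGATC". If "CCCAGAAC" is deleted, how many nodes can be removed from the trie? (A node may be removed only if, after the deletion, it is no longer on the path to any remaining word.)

Walk "CCCAGAAC" from the leaf back toward the root, removing each node that no remaining word uses.
The suffix "AC" (2 nodes) is used only by "CCCAGAAC"; the node for "CCCAGA" still has the child "T", so pruning stops there.
Nodes removed: 2

2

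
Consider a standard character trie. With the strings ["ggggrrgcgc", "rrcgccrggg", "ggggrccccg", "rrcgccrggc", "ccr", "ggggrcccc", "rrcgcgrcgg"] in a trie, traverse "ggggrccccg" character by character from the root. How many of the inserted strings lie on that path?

Walk "ggggrccccg" from the root; an end-of-word marker is hit whenever a stored word is a prefix of "ggggrccccg".
Prefixes of the query that are stored words: "ggggrcccc", "ggggrccccg"
Count: 2

2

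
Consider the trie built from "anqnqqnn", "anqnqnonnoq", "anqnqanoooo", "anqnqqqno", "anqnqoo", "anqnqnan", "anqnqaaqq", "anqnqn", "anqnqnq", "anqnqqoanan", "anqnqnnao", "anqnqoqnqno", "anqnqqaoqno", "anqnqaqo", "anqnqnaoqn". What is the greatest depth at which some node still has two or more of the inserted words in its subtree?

Look for the deepest trie node that still has at least two words in its subtree.
e.g. "anqnqnan" and "anqnqnaoqn" share the prefix "anqnqna" of length 7; no pair shares a longer one.
Longest shared-prefix length: 7

7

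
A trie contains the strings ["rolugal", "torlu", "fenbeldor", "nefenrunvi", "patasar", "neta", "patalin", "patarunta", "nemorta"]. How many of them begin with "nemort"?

1

Filter for entries beginning with "nemort":
Matches: "nemorta"
Count: 1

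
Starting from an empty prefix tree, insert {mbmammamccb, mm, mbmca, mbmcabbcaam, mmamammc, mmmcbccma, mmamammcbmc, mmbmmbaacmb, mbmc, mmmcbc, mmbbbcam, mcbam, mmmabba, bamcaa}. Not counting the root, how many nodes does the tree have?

64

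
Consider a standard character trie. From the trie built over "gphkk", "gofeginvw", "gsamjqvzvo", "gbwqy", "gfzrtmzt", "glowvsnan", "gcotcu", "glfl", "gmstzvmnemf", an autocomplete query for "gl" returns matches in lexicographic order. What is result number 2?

Filter for "gl…" and sort: "glfl", "glowvsnan"
Position 2: glowvsnan

glowvsnan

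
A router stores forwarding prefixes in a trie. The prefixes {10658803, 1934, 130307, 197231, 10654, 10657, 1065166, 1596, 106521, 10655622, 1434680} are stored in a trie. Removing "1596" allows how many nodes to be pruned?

3

Walk "1596" from the leaf back toward the root, removing each node that no remaining word uses.
The suffix "596" (3 nodes) is used only by "1596"; the node for "1" still has the child "0", so pruning stops there.
Nodes removed: 3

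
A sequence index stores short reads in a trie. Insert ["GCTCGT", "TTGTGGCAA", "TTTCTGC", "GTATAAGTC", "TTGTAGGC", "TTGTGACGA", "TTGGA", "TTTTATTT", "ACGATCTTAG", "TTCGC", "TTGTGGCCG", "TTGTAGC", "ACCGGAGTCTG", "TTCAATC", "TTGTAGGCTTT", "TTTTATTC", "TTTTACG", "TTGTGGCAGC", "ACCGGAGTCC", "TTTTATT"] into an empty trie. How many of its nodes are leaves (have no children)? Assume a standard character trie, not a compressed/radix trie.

18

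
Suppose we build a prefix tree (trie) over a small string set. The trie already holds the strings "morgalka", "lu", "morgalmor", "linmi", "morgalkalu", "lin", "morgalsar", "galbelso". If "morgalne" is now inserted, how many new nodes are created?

"morgal" is already a path in the trie; the remaining "ne" must be added.
So 8 − 6 = 2 new nodes.

2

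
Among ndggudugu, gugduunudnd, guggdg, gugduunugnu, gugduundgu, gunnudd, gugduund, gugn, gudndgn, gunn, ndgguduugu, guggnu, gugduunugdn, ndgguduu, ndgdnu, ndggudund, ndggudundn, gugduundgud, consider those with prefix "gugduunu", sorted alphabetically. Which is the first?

gugduunudnd

Filter for "gugduunu…" and sort: "gugduunudnd", "gugduunugdn", "gugduunugnu"
Position 1: gugduunudnd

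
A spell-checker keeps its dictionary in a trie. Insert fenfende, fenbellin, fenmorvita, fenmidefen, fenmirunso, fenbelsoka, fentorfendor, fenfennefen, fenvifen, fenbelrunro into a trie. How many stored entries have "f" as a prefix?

10

Filter for entries beginning with "f":
Matches: "fenbellin", "fenbelrunro", "fenbelsoka", "fenfende", "fenfennefen", "fenmidefen", "fenmirunso", "fenmorvita", "fentorfendor", "fenvifen"
Count: 10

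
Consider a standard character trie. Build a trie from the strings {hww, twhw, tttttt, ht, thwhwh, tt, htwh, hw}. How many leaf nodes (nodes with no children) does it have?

5

Leaves are exactly the stored words that no other stored word extends.
Those words: "htwh", "hww", "thwhwh", "tttttt", "twhw"
Leaf count: 5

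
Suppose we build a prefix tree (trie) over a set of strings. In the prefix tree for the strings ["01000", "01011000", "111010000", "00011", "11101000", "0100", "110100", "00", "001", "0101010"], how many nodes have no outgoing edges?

7

Leaves are exactly the stored words that no other stored word extends.
Those words: "00011", "001", "01000", "0101010", "01011000", "110100", "111010000"
Leaf count: 7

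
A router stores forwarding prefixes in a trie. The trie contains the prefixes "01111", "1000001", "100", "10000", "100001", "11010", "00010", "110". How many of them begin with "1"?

6

Walk to "1"; the words in its subtree are exactly those with that prefix.
Matches: "100", "10000", "1000001", "100001", "110", "11010"
Count: 6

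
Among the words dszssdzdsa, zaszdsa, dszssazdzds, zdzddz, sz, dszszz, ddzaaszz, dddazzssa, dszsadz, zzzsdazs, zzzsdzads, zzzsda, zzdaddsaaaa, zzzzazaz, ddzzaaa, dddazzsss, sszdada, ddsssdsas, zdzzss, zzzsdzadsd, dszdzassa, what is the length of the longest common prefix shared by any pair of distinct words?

9

The deepest shared node is where two words last agree before diverging.
e.g. "zzzsdzads" and "zzzsdzadsd" share the prefix "zzzsdzads" of length 9; no pair shares a longer one.
Longest shared-prefix length: 9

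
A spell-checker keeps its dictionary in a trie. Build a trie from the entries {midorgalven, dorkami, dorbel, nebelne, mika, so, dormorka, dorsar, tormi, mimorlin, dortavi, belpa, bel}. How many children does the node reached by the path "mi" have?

Walk "mi" from the root, arriving at one node.
Characters that immediately follow "mi" among the stored strings: {d, k, m}.
That node has 3 child edges.

3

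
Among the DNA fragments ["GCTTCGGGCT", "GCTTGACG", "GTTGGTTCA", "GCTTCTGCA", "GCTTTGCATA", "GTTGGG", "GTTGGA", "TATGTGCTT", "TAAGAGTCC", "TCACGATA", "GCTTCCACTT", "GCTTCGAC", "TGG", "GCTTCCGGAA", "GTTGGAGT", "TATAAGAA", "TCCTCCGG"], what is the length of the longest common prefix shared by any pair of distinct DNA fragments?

Equivalently: take the maximum, over all pairs, of their longest common prefix length.
e.g. "GCTTCCACTT" and "GCTTCCGGAA" share the prefix "GCTTCC" of length 6; no pair shares a longer one.
Longest shared-prefix length: 6

6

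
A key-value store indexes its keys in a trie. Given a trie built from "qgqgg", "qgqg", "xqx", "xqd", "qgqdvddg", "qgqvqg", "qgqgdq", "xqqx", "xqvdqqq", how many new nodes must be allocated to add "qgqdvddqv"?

Walking "qgqdvddqv" from the root, the first 7 characters ("qgqdvdd") follow existing edges; "q" is the first miss.
Each of the 2 remaining characters creates one node.

2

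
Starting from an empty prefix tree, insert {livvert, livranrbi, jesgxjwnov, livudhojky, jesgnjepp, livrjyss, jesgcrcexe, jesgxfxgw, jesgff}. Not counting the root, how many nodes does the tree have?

51

Count nodes per top-level branch (shared prefixes stored once):
  'j'-branch (jesgcrcexe, jesgff, jesgnjepp, jesgxfxgw, jesgxjwnov): 27 nodes
  'l'-branch (livranrbi, livrjyss, livudhojky, livvert): 24 nodes
Sum: 51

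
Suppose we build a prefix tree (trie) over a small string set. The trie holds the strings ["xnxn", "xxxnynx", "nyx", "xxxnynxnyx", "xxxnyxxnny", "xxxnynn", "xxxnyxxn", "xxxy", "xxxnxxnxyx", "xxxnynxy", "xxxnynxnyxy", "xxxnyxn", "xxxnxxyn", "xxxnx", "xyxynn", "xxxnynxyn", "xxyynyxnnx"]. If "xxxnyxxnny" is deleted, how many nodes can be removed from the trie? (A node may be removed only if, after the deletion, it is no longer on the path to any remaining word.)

2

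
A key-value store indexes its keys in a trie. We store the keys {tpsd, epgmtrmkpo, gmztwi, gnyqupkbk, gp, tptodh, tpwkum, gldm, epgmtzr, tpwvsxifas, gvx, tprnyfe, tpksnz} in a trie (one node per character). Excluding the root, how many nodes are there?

60

For each word, the new-node count is its length minus the longest prefix already in the trie:
  "tpsd" → 4 new (t, p, s, d)
  "epgmtrmkpo" → 10 new (e, p, g, m, t, r, m, k, p, o)
  "gmztwi" → 6 new (g, m, z, t, w, i)
  "gnyqupkbk" → prefix "g" already present; 8 new (n, y, q, u, p, k, b, k)
  "gp" → prefix "g" already present; 1 new (p)
  "tptodh" → prefix "tp" already present; 4 new (t, o, d, h)
  "tpwkum" → prefix "tp" already present; 4 new (w, k, u, m)
  "gldm" → prefix "g" already present; 3 new (l, d, m)
  "epgmtzr" → prefix "epgmt" already present; 2 new (z, r)
  "tpwvsxifas" → prefix "tpw" already present; 7 new (v, s, x, i, f, a, s)
  "gvx" → prefix "g" already present; 2 new (v, x)
  "tprnyfe" → prefix "tp" already present; 5 new (r, n, y, f, e)
  "tpksnz" → prefix "tp" already present; 4 new (k, s, n, z)
Total nodes = 4 + 10 + 6 + 8 + 1 + 4 + 4 + 3 + 2 + 7 + 2 + 5 + 4 = 60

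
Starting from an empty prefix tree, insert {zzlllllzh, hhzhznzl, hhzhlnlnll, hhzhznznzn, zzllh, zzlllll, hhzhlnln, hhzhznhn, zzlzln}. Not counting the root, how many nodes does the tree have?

32

Count nodes per top-level branch (shared prefixes stored once):
  'h'-branch (hhzhlnln, hhzhlnlnll, hhzhznhn, hhzhznzl, hhzhznznzn): 19 nodes
  'z'-branch (zzllh, zzlllll, zzlllllzh, zzlzln): 13 nodes
Sum: 32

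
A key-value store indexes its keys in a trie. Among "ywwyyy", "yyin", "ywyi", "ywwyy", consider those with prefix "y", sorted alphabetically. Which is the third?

ywyi

Words with prefix "y", in lexicographic order: "ywwyy", "ywwyyy", "ywyi", "yyin"
The 3rd is ywyi.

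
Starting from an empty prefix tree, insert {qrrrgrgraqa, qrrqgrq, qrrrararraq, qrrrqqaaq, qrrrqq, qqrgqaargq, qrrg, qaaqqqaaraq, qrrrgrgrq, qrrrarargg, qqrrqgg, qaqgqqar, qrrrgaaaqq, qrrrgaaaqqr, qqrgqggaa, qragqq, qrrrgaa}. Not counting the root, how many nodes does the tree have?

74

Trace insertions, counting only characters that open a new branch:
  "qrrrgrgraqa" → 11 new (q, r, r, r, g, r, g, r, a, q, a)
  "qrrqgrq" → prefix "qrr" already present; 4 new (q, g, r, q)
  "qrrrararraq" → prefix "qrrr" already present; 7 new (a, r, a, r, r, a, q)
  "qrrrqqaaq" → prefix "qrrr" already present; 5 new (q, q, a, a, q)
  "qrrrqq" → prefix "qrrrqq" already present; 0 new (none)
  "qqrgqaargq" → prefix "q" already present; 9 new (q, r, g, q, a, a, r, g, q)
  "qrrg" → prefix "qrr" already present; 1 new (g)
  "qaaqqqaaraq" → prefix "q" already present; 10 new (a, a, q, q, q, a, a, r, a, q)
  "qrrrgrgrq" → prefix "qrrrgrgr" already present; 1 new (q)
  "qrrrarargg" → prefix "qrrrarar" already present; 2 new (g, g)
  "qqrrqgg" → prefix "qqr" already present; 4 new (r, q, g, g)
  "qaqgqqar" → prefix "qa" already present; 6 new (q, g, q, q, a, r)
  "qrrrgaaaqq" → prefix "qrrrg" already present; 5 new (a, a, a, q, q)
  "qrrrgaaaqqr" → prefix "qrrrgaaaqq" already present; 1 new (r)
  "qqrgqggaa" → prefix "qqrgq" already present; 4 new (g, g, a, a)
  "qragqq" → prefix "qr" already present; 4 new (a, g, q, q)
  "qrrrgaa" → prefix "qrrrgaa" already present; 0 new (none)
Total nodes = 11 + 4 + 7 + 5 + 0 + 9 + 1 + 10 + 1 + 2 + 4 + 6 + 5 + 1 + 4 + 4 + 0 = 74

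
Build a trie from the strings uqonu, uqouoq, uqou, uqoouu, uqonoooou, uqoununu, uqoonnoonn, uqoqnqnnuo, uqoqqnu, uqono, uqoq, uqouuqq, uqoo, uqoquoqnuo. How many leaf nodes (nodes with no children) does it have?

10

Leaves are exactly the stored words that no other stored word extends.
Those words: "uqonoooou", "uqonu", "uqoonnoonn", "uqoouu", "uqoqnqnnuo", "uqoqqnu", "uqoquoqnuo", "uqoununu", "uqouoq", "uqouuqq"
Leaf count: 10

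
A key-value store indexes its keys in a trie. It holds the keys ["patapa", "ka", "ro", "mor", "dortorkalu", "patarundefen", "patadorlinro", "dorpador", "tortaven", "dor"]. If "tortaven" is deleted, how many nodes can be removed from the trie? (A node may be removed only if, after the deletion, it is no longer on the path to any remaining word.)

After clearing the end-marker at "tortaven", prune upward until reaching a node still needed by another word.
No other word shares any prefix with "tortaven", so all 8 of its nodes go.
Nodes removed: 8

8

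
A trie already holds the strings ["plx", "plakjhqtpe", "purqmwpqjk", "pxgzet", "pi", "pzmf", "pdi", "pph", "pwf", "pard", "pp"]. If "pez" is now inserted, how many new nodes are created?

Walking "pez" from the root, the first 1 characters ("p") follow existing edges; "e" is the first miss.
Each of the 2 remaining characters creates one node.

2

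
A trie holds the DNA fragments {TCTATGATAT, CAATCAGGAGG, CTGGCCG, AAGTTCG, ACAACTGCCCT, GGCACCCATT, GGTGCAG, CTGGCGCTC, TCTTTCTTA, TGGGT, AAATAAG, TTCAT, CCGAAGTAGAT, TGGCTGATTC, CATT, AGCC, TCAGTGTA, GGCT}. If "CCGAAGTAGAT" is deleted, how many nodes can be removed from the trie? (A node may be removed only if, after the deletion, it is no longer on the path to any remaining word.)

10

Walk "CCGAAGTAGAT" from the leaf back toward the root, removing each node that no remaining word uses.
The suffix "CGAAGTAGAT" (10 nodes) is used only by "CCGAAGTAGAT"; the node for "C" still has the child "A", so pruning stops there.
Nodes removed: 10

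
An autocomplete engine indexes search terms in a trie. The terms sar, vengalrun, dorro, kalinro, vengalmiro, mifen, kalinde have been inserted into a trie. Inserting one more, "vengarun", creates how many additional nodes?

3

"venga" is already a path in the trie; the remaining "run" must be added.
Each of the 3 remaining characters creates one node.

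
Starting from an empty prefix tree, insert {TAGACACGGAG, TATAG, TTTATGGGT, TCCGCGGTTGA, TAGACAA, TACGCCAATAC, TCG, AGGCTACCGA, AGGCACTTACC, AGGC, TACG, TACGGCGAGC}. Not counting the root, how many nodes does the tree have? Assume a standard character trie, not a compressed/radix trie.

66

Count nodes per top-level branch (shared prefixes stored once):
  'A'-branch (AGGC, AGGCACTTACC, AGGCTACCGA): 17 nodes
  'T'-branch (TACG, TACGCCAATAC, TACGGCGAGC, TAGACAA, TAGACACGGAG, TATAG, TCCGCGGTTGA, TCG, TTTATGGGT): 49 nodes
Sum: 66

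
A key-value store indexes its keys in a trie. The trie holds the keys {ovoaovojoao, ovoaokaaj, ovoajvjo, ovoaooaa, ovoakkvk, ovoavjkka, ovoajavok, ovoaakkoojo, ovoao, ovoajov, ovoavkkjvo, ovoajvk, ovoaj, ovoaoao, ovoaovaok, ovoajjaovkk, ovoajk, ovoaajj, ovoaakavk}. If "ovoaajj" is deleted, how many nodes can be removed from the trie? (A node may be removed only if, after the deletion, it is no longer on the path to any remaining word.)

Walk "ovoaajj" from the leaf back toward the root, removing each node that no remaining word uses.
The suffix "jj" (2 nodes) is used only by "ovoaajj"; the node for "ovoaa" still has the child "k", so pruning stops there.
Nodes removed: 2

2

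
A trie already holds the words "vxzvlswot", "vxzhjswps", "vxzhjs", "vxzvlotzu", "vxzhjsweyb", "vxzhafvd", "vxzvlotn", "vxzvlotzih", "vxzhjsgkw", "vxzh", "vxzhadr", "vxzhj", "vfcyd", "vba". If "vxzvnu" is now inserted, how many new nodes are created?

2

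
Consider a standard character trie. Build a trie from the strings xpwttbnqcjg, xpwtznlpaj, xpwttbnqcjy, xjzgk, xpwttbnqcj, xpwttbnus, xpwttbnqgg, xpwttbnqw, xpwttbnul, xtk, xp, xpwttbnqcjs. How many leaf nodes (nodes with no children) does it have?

A leaf is a node with no children — equivalently, the end of a word that is not a proper prefix of any other stored word.
Those words: "xjzgk", "xpwttbnqcjg", "xpwttbnqcjs", "xpwttbnqcjy", "xpwttbnqgg", "xpwttbnqw", "xpwttbnul", "xpwttbnus", "xpwtznlpaj", "xtk"
Leaf count: 10

10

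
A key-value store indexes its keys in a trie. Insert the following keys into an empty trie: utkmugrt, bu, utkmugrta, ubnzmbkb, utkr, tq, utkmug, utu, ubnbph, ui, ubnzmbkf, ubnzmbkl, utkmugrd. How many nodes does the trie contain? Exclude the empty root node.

29

For each word, the new-node count is its length minus the longest prefix already in the trie:
  "utkmugrt" → 8 new (u, t, k, m, u, g, r, t)
  "bu" → 2 new (b, u)
  "utkmugrta" → prefix "utkmugrt" already present; 1 new (a)
  "ubnzmbkb" → prefix "u" already present; 7 new (b, n, z, m, b, k, b)
  "utkr" → prefix "utk" already present; 1 new (r)
  "tq" → 2 new (t, q)
  "utkmug" → prefix "utkmug" already present; 0 new (none)
  "utu" → prefix "ut" already present; 1 new (u)
  "ubnbph" → prefix "ubn" already present; 3 new (b, p, h)
  "ui" → prefix "u" already present; 1 new (i)
  "ubnzmbkf" → prefix "ubnzmbk" already present; 1 new (f)
  "ubnzmbkl" → prefix "ubnzmbk" already present; 1 new (l)
  "utkmugrd" → prefix "utkmugr" already present; 1 new (d)
Total nodes = 8 + 2 + 1 + 7 + 1 + 2 + 0 + 1 + 3 + 1 + 1 + 1 + 1 = 29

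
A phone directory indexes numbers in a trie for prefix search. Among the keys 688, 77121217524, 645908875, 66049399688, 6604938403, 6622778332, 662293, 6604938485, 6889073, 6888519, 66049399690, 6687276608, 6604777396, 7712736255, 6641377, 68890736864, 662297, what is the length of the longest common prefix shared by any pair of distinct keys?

9

Equivalently: take the maximum, over all pairs, of their longest common prefix length.
e.g. "66049399688" and "66049399690" share the prefix "660493996" of length 9; no pair shares a longer one.
Longest shared-prefix length: 9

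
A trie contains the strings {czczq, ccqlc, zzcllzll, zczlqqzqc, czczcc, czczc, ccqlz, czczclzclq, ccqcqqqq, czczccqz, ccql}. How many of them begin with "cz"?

5

Walk to "cz"; the words in its subtree are exactly those with that prefix.
Words under "cz": czczc, czczcc, czczccqz, czczclzclq, czczq
Count: 5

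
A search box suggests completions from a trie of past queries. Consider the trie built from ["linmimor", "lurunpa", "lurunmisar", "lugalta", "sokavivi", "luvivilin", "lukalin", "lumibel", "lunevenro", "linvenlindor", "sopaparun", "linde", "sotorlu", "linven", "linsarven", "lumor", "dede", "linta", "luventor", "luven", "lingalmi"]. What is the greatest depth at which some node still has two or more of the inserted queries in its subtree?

6

Equivalently: take the maximum, over all pairs, of their longest common prefix length.
e.g. "linven" and "linvenlindor" share the prefix "linven" of length 6; no pair shares a longer one.
Longest shared-prefix length: 6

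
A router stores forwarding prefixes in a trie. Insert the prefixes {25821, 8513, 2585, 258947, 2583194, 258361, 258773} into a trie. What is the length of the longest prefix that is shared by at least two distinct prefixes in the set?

The deepest shared node is where two words last agree before diverging.
e.g. "2583194" and "258361" share the prefix "2583" of length 4; no pair shares a longer one.
Longest shared-prefix length: 4

4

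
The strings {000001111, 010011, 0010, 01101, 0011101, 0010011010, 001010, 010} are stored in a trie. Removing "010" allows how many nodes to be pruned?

Walk "010" from the leaf back toward the root, removing each node that no remaining word uses.
Every node on "010" is still needed (e.g. by "010011"), so nothing is freed.
Nodes removed: 0

0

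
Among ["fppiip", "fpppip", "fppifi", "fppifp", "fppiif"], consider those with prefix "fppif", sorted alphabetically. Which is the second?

Words with prefix "fppif", in lexicographic order: "fppifi", "fppifp"
Position 2: fppifp

fppifp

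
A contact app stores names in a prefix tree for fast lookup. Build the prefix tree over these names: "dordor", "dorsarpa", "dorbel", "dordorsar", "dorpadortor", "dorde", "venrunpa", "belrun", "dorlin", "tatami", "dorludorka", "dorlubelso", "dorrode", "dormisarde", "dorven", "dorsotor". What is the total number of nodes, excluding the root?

78

Trace insertions, counting only characters that open a new branch:
  "dordor" → 6 new (d, o, r, d, o, r)
  "dorsarpa" → prefix "dor" already present; 5 new (s, a, r, p, a)
  "dorbel" → prefix "dor" already present; 3 new (b, e, l)
  "dordorsar" → prefix "dordor" already present; 3 new (s, a, r)
  "dorpadortor" → prefix "dor" already present; 8 new (p, a, d, o, r, t, o, r)
  "dorde" → prefix "dord" already present; 1 new (e)
  "venrunpa" → 8 new (v, e, n, r, u, n, p, a)
  "belrun" → 6 new (b, e, l, r, u, n)
  "dorlin" → prefix "dor" already present; 3 new (l, i, n)
  "tatami" → 6 new (t, a, t, a, m, i)
  "dorludorka" → prefix "dorl" already present; 6 new (u, d, o, r, k, a)
  "dorlubelso" → prefix "dorlu" already present; 5 new (b, e, l, s, o)
  "dorrode" → prefix "dor" already present; 4 new (r, o, d, e)
  "dormisarde" → prefix "dor" already present; 7 new (m, i, s, a, r, d, e)
  "dorven" → prefix "dor" already present; 3 new (v, e, n)
  "dorsotor" → prefix "dors" already present; 4 new (o, t, o, r)
Total nodes = 6 + 5 + 3 + 3 + 8 + 1 + 8 + 6 + 3 + 6 + 6 + 5 + 4 + 7 + 3 + 4 = 78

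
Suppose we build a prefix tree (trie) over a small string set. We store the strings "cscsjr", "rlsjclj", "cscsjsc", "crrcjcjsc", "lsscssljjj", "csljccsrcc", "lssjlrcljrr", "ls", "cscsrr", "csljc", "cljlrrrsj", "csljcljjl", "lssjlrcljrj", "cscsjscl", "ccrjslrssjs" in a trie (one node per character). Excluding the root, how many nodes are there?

75

Trace insertions, counting only characters that open a new branch:
  "cscsjr" → 6 new (c, s, c, s, j, r)
  "rlsjclj" → 7 new (r, l, s, j, c, l, j)
  "cscsjsc" → prefix "cscsj" already present; 2 new (s, c)
  "crrcjcjsc" → prefix "c" already present; 8 new (r, r, c, j, c, j, s, c)
  "lsscssljjj" → 10 new (l, s, s, c, s, s, l, j, j, j)
  "csljccsrcc" → prefix "cs" already present; 8 new (l, j, c, c, s, r, c, c)
  "lssjlrcljrr" → prefix "lss" already present; 8 new (j, l, r, c, l, j, r, r)
  "ls" → prefix "ls" already present; 0 new (none)
  "cscsrr" → prefix "cscs" already present; 2 new (r, r)
  "csljc" → prefix "csljc" already present; 0 new (none)
  "cljlrrrsj" → prefix "c" already present; 8 new (l, j, l, r, r, r, s, j)
  "csljcljjl" → prefix "csljc" already present; 4 new (l, j, j, l)
  "lssjlrcljrj" → prefix "lssjlrcljr" already present; 1 new (j)
  "cscsjscl" → prefix "cscsjsc" already present; 1 new (l)
  "ccrjslrssjs" → prefix "c" already present; 10 new (c, r, j, s, l, r, s, s, j, s)
Total nodes = 6 + 7 + 2 + 8 + 10 + 8 + 8 + 0 + 2 + 0 + 8 + 4 + 1 + 1 + 10 = 75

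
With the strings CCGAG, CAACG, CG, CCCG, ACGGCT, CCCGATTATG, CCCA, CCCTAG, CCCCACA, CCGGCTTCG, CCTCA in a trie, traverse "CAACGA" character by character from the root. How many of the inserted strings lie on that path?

Check each prefix of "CAACGA" against the stored set — each match is an end-marker on the path.
Prefixes of the query that are stored words: "CAACG"
Count: 1

1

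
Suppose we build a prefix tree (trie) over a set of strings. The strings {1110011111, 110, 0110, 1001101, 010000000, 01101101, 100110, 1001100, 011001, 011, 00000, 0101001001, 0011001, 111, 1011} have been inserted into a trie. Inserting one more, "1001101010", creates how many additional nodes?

"1001101" is already a path in the trie; the remaining "010" must be added.
So 10 − 7 = 3 new nodes.

3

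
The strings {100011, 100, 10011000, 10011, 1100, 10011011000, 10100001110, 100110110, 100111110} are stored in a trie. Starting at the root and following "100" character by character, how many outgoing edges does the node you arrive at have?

The children of the "100" node are the distinct next characters among strings starting with "100".
Distinct next characters after "100": 0, 1.
That node has 2 child edges.

2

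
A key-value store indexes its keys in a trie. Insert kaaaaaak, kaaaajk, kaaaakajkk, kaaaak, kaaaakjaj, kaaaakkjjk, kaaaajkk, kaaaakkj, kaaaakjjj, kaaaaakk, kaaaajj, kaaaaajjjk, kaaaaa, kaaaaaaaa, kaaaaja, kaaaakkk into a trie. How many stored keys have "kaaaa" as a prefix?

16

Traverse to the node for "kaaaa", then collect every word in that subtree.
Matches: "kaaaaa", "kaaaaaaaa", "kaaaaaak", "kaaaaajjjk", "kaaaaakk", "kaaaaja", "kaaaajj", "kaaaajk", "kaaaajkk", "kaaaak", "kaaaakajkk", "kaaaakjaj", "kaaaakjjj", "kaaaakkj", "kaaaakkjjk", "kaaaakkk"
Count: 16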